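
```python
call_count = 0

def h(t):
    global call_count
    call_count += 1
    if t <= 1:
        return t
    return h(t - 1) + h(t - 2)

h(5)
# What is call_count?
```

Calls(t) = 1 + Calls(t-1) + Calls(t-2); Calls(0)=Calls(1)=1. For t=5 this gives 15.

Answer: 15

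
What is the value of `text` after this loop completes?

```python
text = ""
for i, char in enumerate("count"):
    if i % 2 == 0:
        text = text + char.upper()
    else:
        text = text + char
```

Uppercase even positions in 'count'
`text` takes the values: "" → "C" → "Co" → "CoU" → "CoUn" → "CoUnT"

Answer: "CoUnT"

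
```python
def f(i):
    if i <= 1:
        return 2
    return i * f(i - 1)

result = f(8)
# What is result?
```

f(8) = 8 * 7 * 6 * 5 * 4 * 3 * 2 * 2 = 80640

Answer: 80640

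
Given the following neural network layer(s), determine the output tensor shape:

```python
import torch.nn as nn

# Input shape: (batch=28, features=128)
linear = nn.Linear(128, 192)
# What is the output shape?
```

Input: (28, 128) -> Output: (28, 192)

Answer: (28, 192)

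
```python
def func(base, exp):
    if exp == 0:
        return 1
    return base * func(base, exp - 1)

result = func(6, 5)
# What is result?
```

func(6, 5) = 6 * 6 * 6 * 6 * 6 = 7776

Answer: 7776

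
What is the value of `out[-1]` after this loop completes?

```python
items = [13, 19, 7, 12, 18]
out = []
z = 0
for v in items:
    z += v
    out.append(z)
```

Cumulative sum ends at 69
`out` takes the values: [] → [13] → [13, 32] → [13, 32, 39] → [13, 32, 39, 51] → [13, 32, 39, 51, 69]
So `out[-1]` = 69

Answer: 69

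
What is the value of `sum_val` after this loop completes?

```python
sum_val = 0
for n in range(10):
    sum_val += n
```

Sum of 0 to 9 = 45
`sum_val` takes the values: 0 → 1 → 3 → 6 → 10 → 15 → 21 → 28 → 36 → 45

Answer: 45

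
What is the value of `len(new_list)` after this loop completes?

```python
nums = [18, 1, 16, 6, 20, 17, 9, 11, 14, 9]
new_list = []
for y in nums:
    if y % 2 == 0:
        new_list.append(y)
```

Count even numbers in [18, 1, 16, 6, 20, 17, 9, 11, 14, 9]
`new_list` takes the values: [] → [18] → [18, 16] → [18, 16, 6] → [18, 16, 6, 20] → [18, 16, 6, 20, 14]
So `len(new_list)` = 5

Answer: 5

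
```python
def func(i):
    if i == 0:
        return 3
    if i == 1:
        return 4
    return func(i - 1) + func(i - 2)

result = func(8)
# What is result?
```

Build up from base cases: func(0)=3, func(1)=4, func(2)=7, func(3)=11, func(4)=18, func(5)=29, func(6)=47, ..., func(8)=123

Answer: 123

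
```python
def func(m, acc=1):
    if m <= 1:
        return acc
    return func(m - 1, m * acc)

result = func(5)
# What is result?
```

Accumulator trace (n, acc): (5, 1) -> (4, 5) -> (3, 20) -> (2, 60) -> (1, 120) -> return 120

Answer: 120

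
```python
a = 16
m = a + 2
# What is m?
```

Trace:
`a = 16` → a = 16
`m = a + 2` → m = 18
So m = 18

Answer: 18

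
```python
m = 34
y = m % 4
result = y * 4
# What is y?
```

Trace:
`m = 34` → m = 34
`y = m % 4` → y = 2
`result = y * 4` → result = 8
So y = 2

Answer: 2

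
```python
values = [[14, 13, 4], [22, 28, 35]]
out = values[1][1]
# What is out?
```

Trace:
`values = [[14, 13, 4], [22, 28, 35]]` → values = [[14, 13, 4], [22, 28, 35]]
`out = values[1][1]` → out = 28
So out = 28

Answer: 28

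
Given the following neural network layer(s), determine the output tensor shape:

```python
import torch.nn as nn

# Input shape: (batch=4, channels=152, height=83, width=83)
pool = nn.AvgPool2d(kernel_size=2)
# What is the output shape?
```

Input: (4, 152, 83, 83) -> Output: (4, 152, 41, 41)

Answer: (4, 152, 41, 41)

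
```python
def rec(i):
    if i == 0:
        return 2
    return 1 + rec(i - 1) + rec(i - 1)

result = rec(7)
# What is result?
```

rec(i) = 1 + 2·rec(i-1), rec(0)=2. Closed form: (2+1)·2^7 - 1 = 383.

Answer: 383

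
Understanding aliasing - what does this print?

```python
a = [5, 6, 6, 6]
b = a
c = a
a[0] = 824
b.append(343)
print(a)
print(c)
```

Key concept: multiple aliases.
Step by step:
`a = [5, 6, 6, 6]` → a = [5, 6, 6, 6]
`b = a` → b = [5, 6, 6, 6] (same object as a)
`c = a` → c = [5, 6, 6, 6] (same object as a, b)
`a[0] = 824` → a = [824, 6, 6, 6] (same object as b, c); b = [824, 6, 6, 6] (same object as a, c); c = [824, 6, 6, 6] (same object as a, b)
`b.append(343)` → a = [824, 6, 6, 6, 343] (same object as b, c); b = [824, 6, 6, 6, 343] (same object as a, c); c = [824, 6, 6, 6, 343] (same object as a, b)
`print(a)` → prints [824, 6, 6, 6, 343]
`print(c)` → prints [824, 6, 6, 6, 343]

Answer:
[824, 6, 6, 6, 343]
[824, 6, 6, 6, 343]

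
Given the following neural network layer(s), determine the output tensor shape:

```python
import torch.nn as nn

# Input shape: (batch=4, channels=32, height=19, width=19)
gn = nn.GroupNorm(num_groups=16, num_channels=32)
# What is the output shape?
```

Input: (4, 32, 19, 19) -> Output: (4, 32, 19, 19)

Answer: (4, 32, 19, 19)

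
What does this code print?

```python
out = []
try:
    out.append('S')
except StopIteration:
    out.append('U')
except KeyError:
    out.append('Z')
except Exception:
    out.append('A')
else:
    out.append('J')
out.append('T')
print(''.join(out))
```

Execution trace: 'S' (try body, no exception) → 'J' (else) → 'T' (after the try/except). Output: SJT

Answer: SJT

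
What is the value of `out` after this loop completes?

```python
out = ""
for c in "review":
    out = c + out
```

Reverse 'review'
`out` takes the values: "" → "r" → "er" → "ver" → "iver" → "eiver" → "weiver"

Answer: "weiver"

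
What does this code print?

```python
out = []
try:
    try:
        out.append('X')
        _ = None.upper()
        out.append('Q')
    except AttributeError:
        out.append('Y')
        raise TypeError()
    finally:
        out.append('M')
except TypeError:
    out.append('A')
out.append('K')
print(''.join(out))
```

Execution trace: 'X' (inner try body) → 'Y' (inner except AttributeError) → 'M' (inner finally) → 'A' (outer except TypeError) → 'K' (after the try/except). Output: XYMAK

Answer: XYMAK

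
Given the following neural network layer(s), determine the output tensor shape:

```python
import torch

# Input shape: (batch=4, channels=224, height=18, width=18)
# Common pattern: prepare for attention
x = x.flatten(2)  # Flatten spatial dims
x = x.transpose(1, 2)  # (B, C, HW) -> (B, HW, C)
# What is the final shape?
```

Input: (4, 224, 18, 18) -> after flatten(2): (4, 224, 324) -> Output: (4, 324, 224)

Answer: (4, 324, 224)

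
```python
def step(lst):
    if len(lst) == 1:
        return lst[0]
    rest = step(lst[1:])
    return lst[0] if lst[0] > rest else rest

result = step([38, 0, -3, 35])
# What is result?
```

Recursive max over [38, 0, -3, 35] = 38

Answer: 38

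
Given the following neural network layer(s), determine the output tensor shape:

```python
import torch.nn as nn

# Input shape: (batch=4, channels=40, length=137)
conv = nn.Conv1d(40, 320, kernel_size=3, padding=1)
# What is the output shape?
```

Input: (4, 40, 137) -> Output: (4, 320, 137)

Answer: (4, 320, 137)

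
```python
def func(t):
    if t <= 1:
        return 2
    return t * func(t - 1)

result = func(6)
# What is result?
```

func(6) = 6 * 5 * 4 * 3 * 2 * 2 = 1440

Answer: 1440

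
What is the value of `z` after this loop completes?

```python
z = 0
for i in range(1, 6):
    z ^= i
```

XOR of 1 to 5
`z` takes the values: 0 → 1 → 3 → 0 → 4 → 1

Answer: 1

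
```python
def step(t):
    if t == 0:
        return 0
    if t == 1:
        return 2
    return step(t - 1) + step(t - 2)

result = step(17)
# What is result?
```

Build up from base cases: step(0)=0, step(1)=2, step(2)=2, step(3)=4, step(4)=6, step(5)=10, step(6)=16, ..., step(17)=3194

Answer: 3194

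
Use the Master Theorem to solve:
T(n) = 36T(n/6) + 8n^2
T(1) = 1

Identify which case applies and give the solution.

a=36, b=6, f(n)=8n^2. log_6(36) = 2. Since c=2 = 2, Case 2 applies: T(n) = Θ(n^log_b(a) · log n) = O(n^2 log n).

Answer: O(n^2 log n) - Case 2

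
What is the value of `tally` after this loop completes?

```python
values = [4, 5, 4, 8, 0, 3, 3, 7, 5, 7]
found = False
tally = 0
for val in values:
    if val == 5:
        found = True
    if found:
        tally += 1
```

Count elements after first 5 in [4, 5, 4, 8, 0, 3, 3, 7, 5, 7]
`tally` takes the values: 0 → 1 → 2 → 3 → 4 → 5 → 6 → 7 → 8 → 9

Answer: 9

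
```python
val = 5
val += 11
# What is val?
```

Trace:
`val = 5` → val = 5
`val += 11` → val = 16
So val = 16

Answer: 16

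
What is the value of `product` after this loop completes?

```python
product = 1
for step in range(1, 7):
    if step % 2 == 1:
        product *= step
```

Product of odd numbers 1 to 6
`product` takes the values: 1 → 3 → 15

Answer: 15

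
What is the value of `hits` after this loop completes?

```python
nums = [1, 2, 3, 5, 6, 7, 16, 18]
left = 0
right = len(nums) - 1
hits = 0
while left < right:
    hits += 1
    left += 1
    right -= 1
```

Iterations until pointers meet (list length 8)
`hits` takes the values: 0 → 1 → 2 → 3 → 4

Answer: 4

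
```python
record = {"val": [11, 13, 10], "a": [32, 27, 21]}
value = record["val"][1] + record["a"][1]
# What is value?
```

Trace:
`record = {"val": [11, 13, 10], "a": [32, 27, 21]}` → record = {'val': [11, 13, 10], 'a': [32, 27, 21]}
`value = record["val"][1] + record["a"][1]` → value = 40
So value = 40

Answer: 40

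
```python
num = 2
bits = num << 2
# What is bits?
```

Trace:
`num = 2` → num = 2
`bits = num << 2` → bits = 8
So bits = 8

Answer: 8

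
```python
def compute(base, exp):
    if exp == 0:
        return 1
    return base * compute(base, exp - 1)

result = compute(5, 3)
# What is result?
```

compute(5, 3) = 5 * 5 * 5 = 125

Answer: 125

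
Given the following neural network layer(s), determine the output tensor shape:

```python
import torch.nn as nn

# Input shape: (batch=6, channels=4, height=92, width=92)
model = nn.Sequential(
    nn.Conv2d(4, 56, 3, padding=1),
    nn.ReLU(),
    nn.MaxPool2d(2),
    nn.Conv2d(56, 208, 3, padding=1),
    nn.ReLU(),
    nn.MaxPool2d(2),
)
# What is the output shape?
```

Input: (6, 4, 92, 92) -> after first Conv2d: (6, 56, 92, 92) -> after first MaxPool2d: (6, 56, 46, 46) -> after second Conv2d: (6, 208, 46, 46) -> Output: (6, 208, 23, 23)

Answer: (6, 208, 23, 23)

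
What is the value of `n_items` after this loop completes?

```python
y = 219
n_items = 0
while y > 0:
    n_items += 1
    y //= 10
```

Count digits by repeated division by 10
`n_items` takes the values: 0 → 1 → 2 → 3

Answer: 3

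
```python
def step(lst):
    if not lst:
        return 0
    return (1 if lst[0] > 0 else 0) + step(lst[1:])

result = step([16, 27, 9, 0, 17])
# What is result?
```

Count of positive elements in [16, 27, 9, 0, 17] = 4

Answer: 4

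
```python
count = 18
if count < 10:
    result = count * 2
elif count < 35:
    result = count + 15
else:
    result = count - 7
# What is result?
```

Trace:
`count = 18` → count = 18
`if count < 10: ...` → count < 10 is False, count < 35 is True → result = 33
So result = 33

Answer: 33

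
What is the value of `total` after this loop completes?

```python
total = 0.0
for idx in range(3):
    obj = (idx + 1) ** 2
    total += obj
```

Sum of squared losses 1² + 2² + ... + 3²
`total` takes the values: 0.0 → 1.0 → 5.0 → 14.0

Answer: 14.0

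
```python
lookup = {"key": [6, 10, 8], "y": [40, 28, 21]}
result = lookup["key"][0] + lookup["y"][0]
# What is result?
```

Trace:
`lookup = {"key": [6, 10, 8], "y": [40, 28, 21]}` → lookup = {'key': [6, 10, 8], 'y': [40, 28, 21]}
`result = lookup["key"][0] + lookup["y"][0]` → result = 46
So result = 46

Answer: 46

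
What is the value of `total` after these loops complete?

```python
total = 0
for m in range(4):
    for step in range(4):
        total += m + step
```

Sum of all m+step for m,step in 4x4
`total` takes the values: 0 → 1 → 3 → 6 → 7 → 9 → 12 → 16 → 18 → 21 → 25 → 30 → 33 → 37 → 42 → 48

Answer: 48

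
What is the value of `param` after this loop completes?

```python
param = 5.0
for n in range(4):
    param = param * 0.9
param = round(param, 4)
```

Exponential decay: 5.0 * 0.9^4
`param` takes the values: 5.0 → 4.5 → 4.05 → 3.645 → 3.2805

Answer: 3.2805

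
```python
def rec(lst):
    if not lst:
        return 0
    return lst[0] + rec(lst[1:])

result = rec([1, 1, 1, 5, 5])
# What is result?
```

1 + 1 + 1 + 5 + 5 + 0 = 13

Answer: 13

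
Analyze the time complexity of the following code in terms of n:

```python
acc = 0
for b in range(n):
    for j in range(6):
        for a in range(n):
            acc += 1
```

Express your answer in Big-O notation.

Each loop level contributes: n × 1 × n. Multiplying the contributions gives O(n^2).

Answer: O(n^2)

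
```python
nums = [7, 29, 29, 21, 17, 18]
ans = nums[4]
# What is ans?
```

Trace:
`nums = [7, 29, 29, 21, 17, 18]` → nums = [7, 29, 29, 21, 17, 18]
`ans = nums[4]` → ans = 17
So ans = 17

Answer: 17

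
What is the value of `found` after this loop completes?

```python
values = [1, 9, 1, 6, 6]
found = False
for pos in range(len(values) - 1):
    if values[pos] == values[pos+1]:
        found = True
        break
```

Check consecutive duplicates in [1, 9, 1, 6, 6]
`found` takes the values: False → True

Answer: True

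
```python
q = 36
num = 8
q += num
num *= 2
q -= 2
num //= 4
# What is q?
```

Trace:
`q = 36` → q = 36
`num = 8` → num = 8
`q += num` → q = 44
`num *= 2` → num = 16
`q -= 2` → q = 42
`num //= 4` → num = 4
So q = 42

Answer: 42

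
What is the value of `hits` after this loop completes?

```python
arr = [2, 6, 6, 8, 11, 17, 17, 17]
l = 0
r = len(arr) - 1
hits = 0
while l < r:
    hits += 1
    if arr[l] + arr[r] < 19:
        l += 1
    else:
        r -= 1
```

Steps to find pair summing to 19
`hits` takes the values: 0 → 1 → 2 → 3 → 4 → 5 → 6 → 7

Answer: 7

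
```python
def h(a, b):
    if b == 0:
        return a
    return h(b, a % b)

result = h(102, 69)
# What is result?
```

h(102, 69) -> h(69, 33) -> h(33, 3) -> h(3, 0) -> 3

Answer: 3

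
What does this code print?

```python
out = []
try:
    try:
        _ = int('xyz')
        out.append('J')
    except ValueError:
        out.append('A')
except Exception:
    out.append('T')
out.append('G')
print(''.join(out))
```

Execution trace: 'A' (inner except ValueError) → 'G' (after the try/except). Output: AG

Answer: AG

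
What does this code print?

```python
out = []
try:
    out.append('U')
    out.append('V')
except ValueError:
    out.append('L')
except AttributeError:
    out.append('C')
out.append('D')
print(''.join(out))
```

Execution trace: 'U' (try body) → 'V' (try body, no exception) → 'D' (after the try/except). Output: UVD

Answer: UVD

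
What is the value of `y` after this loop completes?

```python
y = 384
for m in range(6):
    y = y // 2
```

Halve 6 times: 384 // 2^6 = 6
`y` takes the values: 384 → 192 → 96 → 48 → 24 → 12 → 6

Answer: 6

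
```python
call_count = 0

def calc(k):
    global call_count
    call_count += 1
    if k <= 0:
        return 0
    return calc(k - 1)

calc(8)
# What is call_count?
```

Linear recursion stepping by 1: 9 calls from k=8 down to ≤0.

Answer: 9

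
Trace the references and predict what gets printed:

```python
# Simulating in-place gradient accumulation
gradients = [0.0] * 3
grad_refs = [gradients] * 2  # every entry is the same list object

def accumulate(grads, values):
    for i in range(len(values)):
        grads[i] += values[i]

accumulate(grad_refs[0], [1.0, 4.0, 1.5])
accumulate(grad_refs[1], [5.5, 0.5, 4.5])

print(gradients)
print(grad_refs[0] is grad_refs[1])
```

Key concept: gradient accumulation aliasing.
Step by step:
`gradients = [0.0] * 3` → gradients = [0.0, 0.0, 0.0]
`grad_refs = [gradients] * 2` → grad_refs = [[0.0, 0.0, 0.0], [0.0, 0.0, 0.0]]
`accumulate(grad_refs[0], [1.0, 4.0, 1.5])` → gradients = [1.0, 4.0, 1.5]; grad_refs = [[1.0, 4.0, 1.5], [1.0, 4.0, 1.5]]
`accumulate(grad_refs[1], [5.5, 0.5, 4.5])` → gradients = [6.5, 4.5, 6.0]; grad_refs = [[6.5, 4.5, 6.0], [6.5, 4.5, 6.0]]
`print(gradients)` → prints [6.5, 4.5, 6.0]
`print(grad_refs[0] is grad_refs[1])` → prints True

Answer:
[6.5, 4.5, 6.0]
True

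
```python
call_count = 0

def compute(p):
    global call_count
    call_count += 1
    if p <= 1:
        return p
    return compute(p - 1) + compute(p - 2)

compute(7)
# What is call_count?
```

Calls(p) = 1 + Calls(p-1) + Calls(p-2); Calls(0)=Calls(1)=1. For p=7 this gives 41.

Answer: 41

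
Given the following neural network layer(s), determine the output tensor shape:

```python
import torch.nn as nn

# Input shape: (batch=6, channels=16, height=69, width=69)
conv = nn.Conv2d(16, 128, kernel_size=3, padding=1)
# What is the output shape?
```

Input: (6, 16, 69, 69) -> Output: (6, 128, 69, 69)

Answer: (6, 128, 69, 69)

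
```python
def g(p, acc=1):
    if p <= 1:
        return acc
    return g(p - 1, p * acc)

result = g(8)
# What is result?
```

Accumulator trace (n, acc): (8, 1) -> (7, 8) -> (6, 56) -> (5, 336) -> (4, 1680) -> (3, 6720) -> (2, 20160) -> (1, 40320) -> return 40320

Answer: 40320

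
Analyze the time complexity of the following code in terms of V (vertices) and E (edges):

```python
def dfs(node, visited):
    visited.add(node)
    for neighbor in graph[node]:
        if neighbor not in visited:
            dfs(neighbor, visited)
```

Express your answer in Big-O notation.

This is Depth-first search (recursive). Time complexity: O(V + E).

Answer: O(V + E)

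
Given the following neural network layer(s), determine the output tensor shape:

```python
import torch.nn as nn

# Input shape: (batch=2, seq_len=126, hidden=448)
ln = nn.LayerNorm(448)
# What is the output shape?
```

Input: (2, 126, 448) -> Output: (2, 126, 448)

Answer: (2, 126, 448)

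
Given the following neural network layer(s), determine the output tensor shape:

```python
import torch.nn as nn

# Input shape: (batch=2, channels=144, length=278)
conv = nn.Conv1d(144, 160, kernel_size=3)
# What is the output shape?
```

Input: (2, 144, 278) -> Output: (2, 160, 276)

Answer: (2, 160, 276)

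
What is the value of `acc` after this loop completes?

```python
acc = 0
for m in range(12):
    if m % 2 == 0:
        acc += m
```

Sum of even numbers 0 to 11
`acc` takes the values: 0 → 2 → 6 → 12 → 20 → 30

Answer: 30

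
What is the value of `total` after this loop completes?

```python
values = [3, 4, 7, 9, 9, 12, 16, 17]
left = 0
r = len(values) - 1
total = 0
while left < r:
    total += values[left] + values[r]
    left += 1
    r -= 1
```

Sum of pairs from ends
`total` takes the values: 0 → 20 → 40 → 59 → 77

Answer: 77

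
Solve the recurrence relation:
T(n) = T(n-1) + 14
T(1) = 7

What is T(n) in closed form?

Unrolling: T(n) = T(1) + 14·(n-1) = 7 + 14(n-1) = 14n - 7.

Answer: T(n) = 14n - 7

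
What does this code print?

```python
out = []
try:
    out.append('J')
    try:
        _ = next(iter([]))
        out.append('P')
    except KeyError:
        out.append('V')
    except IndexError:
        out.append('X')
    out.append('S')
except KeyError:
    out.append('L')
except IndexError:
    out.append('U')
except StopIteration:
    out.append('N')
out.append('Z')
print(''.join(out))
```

Execution trace: 'J' (try body) → 'N' (except StopIteration) → 'Z' (after the try/except). Output: JNZ

Answer: JNZ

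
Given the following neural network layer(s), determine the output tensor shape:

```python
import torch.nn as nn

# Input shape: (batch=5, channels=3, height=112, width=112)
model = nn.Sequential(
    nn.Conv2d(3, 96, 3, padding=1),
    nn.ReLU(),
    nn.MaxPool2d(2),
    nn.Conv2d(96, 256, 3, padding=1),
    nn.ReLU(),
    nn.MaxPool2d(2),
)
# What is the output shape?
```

Input: (5, 3, 112, 112) -> after first Conv2d: (5, 96, 112, 112) -> after first MaxPool2d: (5, 96, 56, 56) -> after second Conv2d: (5, 256, 56, 56) -> Output: (5, 256, 28, 28)

Answer: (5, 256, 28, 28)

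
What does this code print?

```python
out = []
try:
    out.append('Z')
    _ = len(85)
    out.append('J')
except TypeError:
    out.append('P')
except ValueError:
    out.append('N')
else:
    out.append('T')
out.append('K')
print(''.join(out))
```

Execution trace: 'Z' (try body) → 'P' (except TypeError) → 'K' (after the try/except). Output: ZPK

Answer: ZPK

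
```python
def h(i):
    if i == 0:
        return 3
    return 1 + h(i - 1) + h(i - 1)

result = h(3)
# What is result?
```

h(i) = 1 + 2·h(i-1), h(0)=3. Closed form: (3+1)·2^3 - 1 = 31.

Answer: 31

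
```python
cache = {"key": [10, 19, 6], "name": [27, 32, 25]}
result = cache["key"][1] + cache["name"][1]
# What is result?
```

Trace:
`cache = {"key": [10, 19, 6], "name": [27, 32, 25]}` → cache = {'key': [10, 19, 6], 'name': [27, 32, 25]}
`result = cache["key"][1] + cache["name"][1]` → result = 51
So result = 51

Answer: 51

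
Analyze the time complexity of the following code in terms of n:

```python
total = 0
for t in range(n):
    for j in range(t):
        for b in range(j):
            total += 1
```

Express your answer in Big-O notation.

Each loop level contributes: n × n × n. Multiplying the contributions gives O(n^3).

Answer: O(n^3)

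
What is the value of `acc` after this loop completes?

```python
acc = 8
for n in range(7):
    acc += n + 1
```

Start at 8, add 1 to 7 = 36
`acc` takes the values: 8 → 9 → 11 → 14 → 18 → 23 → 29 → 36

Answer: 36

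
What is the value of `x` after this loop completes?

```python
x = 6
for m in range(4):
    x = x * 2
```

Multiply by 2, 4 times: 6 * 2^4 = 96
`x` takes the values: 6 → 12 → 24 → 48 → 96

Answer: 96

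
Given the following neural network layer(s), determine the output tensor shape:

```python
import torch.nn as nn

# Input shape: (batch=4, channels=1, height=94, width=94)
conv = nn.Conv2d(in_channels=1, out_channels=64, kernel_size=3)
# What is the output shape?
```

Input: (4, 1, 94, 94) -> Output: (4, 64, 92, 92)

Answer: (4, 64, 92, 92)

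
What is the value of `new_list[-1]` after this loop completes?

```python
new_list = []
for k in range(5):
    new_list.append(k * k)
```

Last element of squares 0 to 4
`new_list` takes the values: [] → [0] → [0, 1] → [0, 1, 4] → [0, 1, 4, 9] → [0, 1, 4, 9, 16]
So `new_list[-1]` = 16

Answer: 16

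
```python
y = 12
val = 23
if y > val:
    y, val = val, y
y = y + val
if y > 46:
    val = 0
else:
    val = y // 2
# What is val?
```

Trace:
`y = 12` → y = 12
`val = 23` → val = 23
`if y > val: ...` → y > val is False → no variable changes
`y = y + val` → y = 35
`if y > 46: ...` → y > 46 is False, take else branch → val = 17
So val = 17

Answer: 17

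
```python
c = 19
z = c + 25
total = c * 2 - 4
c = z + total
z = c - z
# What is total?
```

Trace:
`c = 19` → c = 19
`z = c + 25` → z = 44
`total = c * 2 - 4` → total = 34
`c = z + total` → c = 78
`z = c - z` → z = 34
So total = 34

Answer: 34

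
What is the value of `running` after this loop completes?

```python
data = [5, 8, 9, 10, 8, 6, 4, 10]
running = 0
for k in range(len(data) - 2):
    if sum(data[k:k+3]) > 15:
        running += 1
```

Count windows with sum > 15
`running` takes the values: 0 → 1 → 2 → 3 → 4 → 5 → 6

Answer: 6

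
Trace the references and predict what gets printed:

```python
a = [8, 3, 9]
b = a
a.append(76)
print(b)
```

Key concept: basic list aliasing.
Step by step:
`a = [8, 3, 9]` → a = [8, 3, 9]
`b = a` → b = [8, 3, 9] (same object as a)
`a.append(76)` → a = [8, 3, 9, 76] (same object as b); b = [8, 3, 9, 76] (same object as a)
`print(b)` → prints [8, 3, 9, 76]

Answer: [8, 3, 9, 76]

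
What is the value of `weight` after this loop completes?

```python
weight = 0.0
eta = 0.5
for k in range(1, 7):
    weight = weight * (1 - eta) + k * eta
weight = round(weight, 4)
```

Moving average with lr=0.5
`weight` takes the values: 0.0 → 0.5 → 1.25 → 2.125 → 3.0625 → 4.03125 → 5.015625 → 5.0156

Answer: 5.0156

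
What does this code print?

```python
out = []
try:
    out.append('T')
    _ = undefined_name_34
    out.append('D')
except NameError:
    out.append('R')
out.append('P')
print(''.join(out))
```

Execution trace: 'T' (try body) → 'R' (except NameError) → 'P' (after the try/except). Output: TRP

Answer: TRP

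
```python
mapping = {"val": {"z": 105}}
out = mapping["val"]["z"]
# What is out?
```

Trace:
`mapping = {"val": {"z": 105}}` → mapping = {'val': {'z': 105}}
`out = mapping["val"]["z"]` → out = 105
So out = 105

Answer: 105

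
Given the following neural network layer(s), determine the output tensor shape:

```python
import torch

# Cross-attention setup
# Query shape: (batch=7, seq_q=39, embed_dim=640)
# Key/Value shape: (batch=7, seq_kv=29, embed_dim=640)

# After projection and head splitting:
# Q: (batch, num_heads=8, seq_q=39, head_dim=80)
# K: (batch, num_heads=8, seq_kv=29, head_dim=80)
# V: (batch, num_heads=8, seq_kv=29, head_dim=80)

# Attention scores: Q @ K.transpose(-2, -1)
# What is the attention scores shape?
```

Input: (7, 39, 640) -> Output: (7, 8, 39, 29)

Answer: (7, 8, 39, 29)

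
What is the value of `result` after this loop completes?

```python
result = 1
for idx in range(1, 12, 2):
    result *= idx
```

Product of 1, 3, 5, ... up to 11
`result` takes the values: 1 → 3 → 15 → 105 → 945 → 10395

Answer: 10395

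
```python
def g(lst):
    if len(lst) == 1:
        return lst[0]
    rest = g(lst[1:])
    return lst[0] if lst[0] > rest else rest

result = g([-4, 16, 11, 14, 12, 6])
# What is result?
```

Recursive max over [-4, 16, 11, 14, 12, 6] = 16

Answer: 16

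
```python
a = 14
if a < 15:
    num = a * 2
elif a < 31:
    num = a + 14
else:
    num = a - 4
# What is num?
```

Trace:
`a = 14` → a = 14
`if a < 15: ...` → a < 15 is True → num = 28
So num = 28

Answer: 28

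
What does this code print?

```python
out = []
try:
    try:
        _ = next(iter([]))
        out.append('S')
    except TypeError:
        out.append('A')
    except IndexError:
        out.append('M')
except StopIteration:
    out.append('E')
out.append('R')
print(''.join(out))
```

Execution trace: 'E' (outer except StopIteration) → 'R' (after the try/except). Output: ER

Answer: ER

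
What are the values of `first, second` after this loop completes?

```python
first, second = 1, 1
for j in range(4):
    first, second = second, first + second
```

Fibonacci: after 4 iterations
`first, second` takes the values: (1, 1) → (1, 2) → (2, 3) → (3, 5) → (5, 8)

Answer: 5, 8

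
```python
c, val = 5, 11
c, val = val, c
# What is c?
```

Trace:
`c, val = 5, 11` → c = 5; val = 11
`c, val = val, c` → c = 11; val = 5
So c = 11

Answer: 11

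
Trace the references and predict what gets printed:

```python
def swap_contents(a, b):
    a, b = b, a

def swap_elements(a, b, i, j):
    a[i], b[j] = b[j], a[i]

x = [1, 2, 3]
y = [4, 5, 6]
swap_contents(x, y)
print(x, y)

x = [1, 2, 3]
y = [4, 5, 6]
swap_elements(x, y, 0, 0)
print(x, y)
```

Key concept: parameter rebinding vs mutation.
Step by step:
`x = [1, 2, 3]` → x = [1, 2, 3]
`y = [4, 5, 6]` → y = [4, 5, 6]
`swap_contents(x, y)` → no visible change to tracked variables
`print(x, y)` → prints [1, 2, 3] [4, 5, 6]
`x = [1, 2, 3]` → x = [1, 2, 3]
`y = [4, 5, 6]` → y = [4, 5, 6]
`swap_elements(x, y, 0, 0)` → x = [4, 2, 3]; y = [1, 5, 6]
`print(x, y)` → prints [4, 2, 3] [1, 5, 6]

Answer:
[1, 2, 3] [4, 5, 6]
[4, 2, 3] [1, 5, 6]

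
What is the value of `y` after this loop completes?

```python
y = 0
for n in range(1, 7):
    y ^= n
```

XOR of 1 to 6
`y` takes the values: 0 → 1 → 3 → 0 → 4 → 1 → 7

Answer: 7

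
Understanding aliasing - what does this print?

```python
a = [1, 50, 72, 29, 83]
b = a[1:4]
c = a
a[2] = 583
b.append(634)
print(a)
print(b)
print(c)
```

Key concept: slice vs alias.
Step by step:
`a = [1, 50, 72, 29, 83]` → a = [1, 50, 72, 29, 83]
`b = a[1:4]` → b = [50, 72, 29]
`c = a` → c = [1, 50, 72, 29, 83] (same object as a)
`a[2] = 583` → a = [1, 50, 583, 29, 83] (same object as c); c = [1, 50, 583, 29, 83] (same object as a)
`b.append(634)` → b = [50, 72, 29, 634]
`print(a)` → prints [1, 50, 583, 29, 83]
`print(b)` → prints [50, 72, 29, 634]
`print(c)` → prints [1, 50, 583, 29, 83]

Answer:
[1, 50, 583, 29, 83]
[50, 72, 29, 634]
[1, 50, 583, 29, 83]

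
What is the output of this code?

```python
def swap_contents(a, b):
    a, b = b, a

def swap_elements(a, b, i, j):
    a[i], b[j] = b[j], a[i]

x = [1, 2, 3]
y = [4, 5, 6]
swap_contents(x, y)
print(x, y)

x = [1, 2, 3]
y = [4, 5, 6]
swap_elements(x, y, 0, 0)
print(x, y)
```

Key concept: parameter rebinding vs mutation.
Step by step:
`x = [1, 2, 3]` → x = [1, 2, 3]
`y = [4, 5, 6]` → y = [4, 5, 6]
`swap_contents(x, y)` → no visible change to tracked variables
`print(x, y)` → prints [1, 2, 3] [4, 5, 6]
`x = [1, 2, 3]` → x = [1, 2, 3]
`y = [4, 5, 6]` → y = [4, 5, 6]
`swap_elements(x, y, 0, 0)` → x = [4, 2, 3]; y = [1, 5, 6]
`print(x, y)` → prints [4, 2, 3] [1, 5, 6]

Answer:
[1, 2, 3] [4, 5, 6]
[4, 2, 3] [1, 5, 6]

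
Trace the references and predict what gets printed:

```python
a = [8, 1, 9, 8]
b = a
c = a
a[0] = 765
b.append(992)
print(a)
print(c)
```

Key concept: multiple aliases.
Step by step:
`a = [8, 1, 9, 8]` → a = [8, 1, 9, 8]
`b = a` → b = [8, 1, 9, 8] (same object as a)
`c = a` → c = [8, 1, 9, 8] (same object as a, b)
`a[0] = 765` → a = [765, 1, 9, 8] (same object as b, c); b = [765, 1, 9, 8] (same object as a, c); c = [765, 1, 9, 8] (same object as a, b)
`b.append(992)` → a = [765, 1, 9, 8, 992] (same object as b, c); b = [765, 1, 9, 8, 992] (same object as a, c); c = [765, 1, 9, 8, 992] (same object as a, b)
`print(a)` → prints [765, 1, 9, 8, 992]
`print(c)` → prints [765, 1, 9, 8, 992]

Answer:
[765, 1, 9, 8, 992]
[765, 1, 9, 8, 992]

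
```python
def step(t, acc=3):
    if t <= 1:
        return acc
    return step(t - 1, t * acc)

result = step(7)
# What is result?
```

Accumulator trace (n, acc): (7, 3) -> (6, 21) -> (5, 126) -> (4, 630) -> (3, 2520) -> (2, 7560) -> (1, 15120) -> return 15120

Answer: 15120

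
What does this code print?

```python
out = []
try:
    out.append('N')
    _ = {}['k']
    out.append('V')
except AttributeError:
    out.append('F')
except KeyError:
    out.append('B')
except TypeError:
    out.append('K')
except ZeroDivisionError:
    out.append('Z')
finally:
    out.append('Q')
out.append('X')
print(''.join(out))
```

Execution trace: 'N' (try body) → 'B' (except KeyError) → 'Q' (finally) → 'X' (after the try/except). Output: NBQX

Answer: NBQX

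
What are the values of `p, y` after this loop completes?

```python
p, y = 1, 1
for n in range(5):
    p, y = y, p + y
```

Fibonacci: after 5 iterations
`p, y` takes the values: (1, 1) → (1, 2) → (2, 3) → (3, 5) → (5, 8) → (8, 13)

Answer: 8, 13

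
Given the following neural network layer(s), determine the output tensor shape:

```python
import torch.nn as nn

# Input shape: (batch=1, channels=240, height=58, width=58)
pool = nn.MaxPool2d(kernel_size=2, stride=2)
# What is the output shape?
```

Input: (1, 240, 58, 58) -> Output: (1, 240, 29, 29)

Answer: (1, 240, 29, 29)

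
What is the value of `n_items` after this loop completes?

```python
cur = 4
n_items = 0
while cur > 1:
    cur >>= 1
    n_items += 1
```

Count right shifts until 1
`n_items` takes the values: 0 → 1 → 2

Answer: 2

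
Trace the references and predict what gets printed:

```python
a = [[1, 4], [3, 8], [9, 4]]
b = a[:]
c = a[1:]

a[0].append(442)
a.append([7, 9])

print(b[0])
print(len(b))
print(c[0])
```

Key concept: slice with nested mutation.
Step by step:
`a = [[1, 4], [3, 8], [9, 4]]` → a = [[1, 4], [3, 8], [9, 4]]
`b = a[:]` → b = [[1, 4], [3, 8], [9, 4]]
`c = a[1:]` → c = [[3, 8], [9, 4]]
`a[0].append(442)` → a = [[1, 4, 442], [3, 8], [9, 4]]; b = [[1, 4, 442], [3, 8], [9, 4]]
`a.append([7, 9])` → a = [[1, 4, 442], [3, 8], [9, 4], [7, 9]]
`print(b[0])` → prints [1, 4, 442]
`print(len(b))` → prints 3
`print(c[0])` → prints [3, 8]

Answer:
[1, 4, 442]
3
[3, 8]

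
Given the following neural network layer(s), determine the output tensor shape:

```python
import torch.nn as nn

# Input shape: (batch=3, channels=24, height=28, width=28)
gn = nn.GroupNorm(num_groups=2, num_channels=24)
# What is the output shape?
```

Input: (3, 24, 28, 28) -> Output: (3, 24, 28, 28)

Answer: (3, 24, 28, 28)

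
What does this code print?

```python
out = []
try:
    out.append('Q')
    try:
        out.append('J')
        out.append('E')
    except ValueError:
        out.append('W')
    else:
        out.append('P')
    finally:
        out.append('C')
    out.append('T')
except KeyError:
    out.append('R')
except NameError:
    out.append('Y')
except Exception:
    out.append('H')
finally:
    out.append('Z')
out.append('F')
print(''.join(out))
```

Execution trace: 'Q' (try body) → 'J' (inner try body) → 'E' (inner try body, no exception) → 'P' (inner else) → 'C' (inner finally) → 'T' (try body, no exception) → 'Z' (finally) → 'F' (after the try/except). Output: QJEPCTZF

Answer: QJEPCTZF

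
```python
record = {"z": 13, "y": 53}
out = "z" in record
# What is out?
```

Trace:
`record = {"z": 13, "y": 53}` → record = {'z': 13, 'y': 53}
`out = "z" in record` → out = True
So out = True

Answer: True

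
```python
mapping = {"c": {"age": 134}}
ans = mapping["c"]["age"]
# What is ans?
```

Trace:
`mapping = {"c": {"age": 134}}` → mapping = {'c': {'age': 134}}
`ans = mapping["c"]["age"]` → ans = 134
So ans = 134

Answer: 134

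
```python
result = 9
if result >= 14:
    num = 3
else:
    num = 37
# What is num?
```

Trace:
`result = 9` → result = 9
`if result >= 14: ...` → result >= 14 is False, take else branch → num = 37
So num = 37

Answer: 37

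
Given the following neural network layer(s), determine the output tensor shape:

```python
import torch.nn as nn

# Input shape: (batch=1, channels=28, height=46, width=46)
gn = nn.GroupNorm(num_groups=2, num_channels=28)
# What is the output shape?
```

Input: (1, 28, 46, 46) -> Output: (1, 28, 46, 46)

Answer: (1, 28, 46, 46)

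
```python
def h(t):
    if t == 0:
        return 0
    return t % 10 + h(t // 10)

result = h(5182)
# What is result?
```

Sum of digits of 5182: 2 + 8 + 1 + 5 = 16

Answer: 16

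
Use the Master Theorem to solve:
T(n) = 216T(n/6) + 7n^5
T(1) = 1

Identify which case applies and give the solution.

a=216, b=6, f(n)=7n^5. log_6(216) = 3. Since c=5 > 3 and the regularity condition holds (216(n/6)^5 = (216/6^5)n^5 with 216/6^5 < 1), Case 3 applies: T(n) = Θ(f(n)) = O(n^5).

Answer: O(n^5) - Case 3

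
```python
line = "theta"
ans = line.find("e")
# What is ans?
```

Trace:
`line = "theta"` → line = 'theta'
`ans = line.find("e")` → ans = 2
So ans = 2

Answer: 2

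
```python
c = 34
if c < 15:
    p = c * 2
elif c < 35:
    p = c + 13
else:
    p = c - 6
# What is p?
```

Trace:
`c = 34` → c = 34
`if c < 15: ...` → c < 15 is False, c < 35 is True → p = 47
So p = 47

Answer: 47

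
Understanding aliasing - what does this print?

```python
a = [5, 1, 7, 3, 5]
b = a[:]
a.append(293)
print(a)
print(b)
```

Key concept: slice [:] creates copy.
Step by step:
`a = [5, 1, 7, 3, 5]` → a = [5, 1, 7, 3, 5]
`b = a[:]` → b = [5, 1, 7, 3, 5]
`a.append(293)` → a = [5, 1, 7, 3, 5, 293]
`print(a)` → prints [5, 1, 7, 3, 5, 293]
`print(b)` → prints [5, 1, 7, 3, 5]

Answer:
[5, 1, 7, 3, 5, 293]
[5, 1, 7, 3, 5]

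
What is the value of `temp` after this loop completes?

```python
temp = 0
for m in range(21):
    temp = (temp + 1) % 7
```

Increment mod 7, 21 times = 0
`temp` takes the values: 0 → 1 → 2 → 3 → 4 → 5 → 6 → 0 → 1 → 2 → 3 → 4 → 5 → 6 → 0 → 1 → 2 → 3 → 4 → 5 → 6 → 0

Answer: 0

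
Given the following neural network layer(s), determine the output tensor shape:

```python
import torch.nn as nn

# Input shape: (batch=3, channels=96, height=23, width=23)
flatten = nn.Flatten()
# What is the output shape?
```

Input: (3, 96, 23, 23) -> Output: (3, 50784)

Answer: (3, 50784)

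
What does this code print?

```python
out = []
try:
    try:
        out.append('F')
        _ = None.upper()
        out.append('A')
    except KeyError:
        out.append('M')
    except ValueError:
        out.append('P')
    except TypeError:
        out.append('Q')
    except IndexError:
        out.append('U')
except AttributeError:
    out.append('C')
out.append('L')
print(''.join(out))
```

Execution trace: 'F' (try body) → 'C' (outer except AttributeError) → 'L' (after the try/except). Output: FCL

Answer: FCL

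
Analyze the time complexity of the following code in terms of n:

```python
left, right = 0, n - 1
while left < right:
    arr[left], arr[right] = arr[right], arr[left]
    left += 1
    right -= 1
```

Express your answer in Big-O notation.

This is In-place array reversal. Time complexity: O(n).

Answer: O(n)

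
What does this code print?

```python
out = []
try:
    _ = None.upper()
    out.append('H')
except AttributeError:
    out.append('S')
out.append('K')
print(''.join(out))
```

Execution trace: 'S' (except AttributeError) → 'K' (after the try/except). Output: SK

Answer: SK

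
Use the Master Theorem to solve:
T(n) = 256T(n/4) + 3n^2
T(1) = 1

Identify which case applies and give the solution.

a=256, b=4, f(n)=3n^2. log_4(256) = 4. Since c=2 < 4, Case 1 applies: T(n) = Θ(n^log_b(a)) = O(n^4).

Answer: O(n^4) - Case 1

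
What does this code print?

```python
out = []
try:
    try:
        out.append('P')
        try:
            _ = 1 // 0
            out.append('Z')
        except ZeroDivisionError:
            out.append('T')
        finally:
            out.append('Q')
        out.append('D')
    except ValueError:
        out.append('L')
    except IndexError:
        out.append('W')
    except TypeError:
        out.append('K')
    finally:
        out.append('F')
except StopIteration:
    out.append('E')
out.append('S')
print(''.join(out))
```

Execution trace: 'P' (try body) → 'T' (inner except ZeroDivisionError) → 'Q' (inner finally) → 'D' (try body, no exception) → 'F' (finally) → 'S' (after the try/except). Output: PTQDFS

Answer: PTQDFS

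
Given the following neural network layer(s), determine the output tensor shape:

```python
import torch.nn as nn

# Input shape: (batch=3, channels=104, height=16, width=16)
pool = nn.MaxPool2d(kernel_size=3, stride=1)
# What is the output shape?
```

Input: (3, 104, 16, 16) -> Output: (3, 104, 14, 14)

Answer: (3, 104, 14, 14)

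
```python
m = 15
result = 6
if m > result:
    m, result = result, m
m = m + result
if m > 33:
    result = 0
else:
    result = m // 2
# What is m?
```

Trace:
`m = 15` → m = 15
`result = 6` → result = 6
`if m > result: ...` → m > result is True → m = 6; result = 15
`m = m + result` → m = 21
`if m > 33: ...` → m > 33 is False, take else branch → result = 10
So m = 21

Answer: 21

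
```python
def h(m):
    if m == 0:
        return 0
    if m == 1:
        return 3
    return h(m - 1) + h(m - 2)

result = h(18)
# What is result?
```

Build up from base cases: h(0)=0, h(1)=3, h(2)=3, h(3)=6, h(4)=9, h(5)=15, h(6)=24, ..., h(18)=7752

Answer: 7752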